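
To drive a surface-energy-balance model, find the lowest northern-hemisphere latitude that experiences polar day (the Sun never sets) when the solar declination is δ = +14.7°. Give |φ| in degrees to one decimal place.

Polar day requires cos H₀ = −tan φ tan δ ≤ −1, i.e. tan φ tan δ ≥ 1.
The boundary is |tan φ| · |tan δ| = 1, so |φ| = 90° − |δ| = 90° − 14.7° = 75.3° in the northern hemisphere.

|φ| = 75.3°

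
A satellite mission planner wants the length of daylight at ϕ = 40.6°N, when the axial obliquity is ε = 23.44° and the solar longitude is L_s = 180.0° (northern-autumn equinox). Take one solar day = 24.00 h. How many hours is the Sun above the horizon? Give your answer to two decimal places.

12.00 h

Solar declination: sin δ = sin ε · sin L_s = sin 23.44° × sin 180.0° = 0.00000, so δ = +0.000°.
cos h₀ = −tan ϕ · tan δ = −tan(+40.6°) × tan(+0.000°) = -0.0000, so h₀ = 1.5708 rad = 90.00°.
Daylight = 2h₀/(2π) × 24.00 h = (1.5708/π) × 24.00 = 12.00 h.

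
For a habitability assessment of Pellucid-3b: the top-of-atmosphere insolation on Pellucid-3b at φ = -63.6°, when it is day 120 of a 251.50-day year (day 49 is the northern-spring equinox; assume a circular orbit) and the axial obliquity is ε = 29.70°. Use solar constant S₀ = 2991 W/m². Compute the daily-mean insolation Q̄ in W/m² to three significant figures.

Solar longitude: λ_s = 360° × (120 − 49)/251.50 = 101.630°.
sin δ = sin 29.70° × sin 101.630° = 0.48529, so δ = +29.031°.
cos H₀ = −tan(-63.6°) tan(+29.031°) = 1.1181 ≥ 1 ⇒ polar night, H₀ = 0 and Q̄ = 0.

Q̄ ≈ 0.00 W/m²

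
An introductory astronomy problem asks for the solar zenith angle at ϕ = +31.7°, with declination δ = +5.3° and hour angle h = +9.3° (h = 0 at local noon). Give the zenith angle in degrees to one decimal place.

cos θ_z = sin ϕ sin δ + cos ϕ cos δ cos h = 0.048538 + 0.836038 = 0.884576.
θ_z = arccos(0.884576) = 27.8°.

θ_z = 27.8°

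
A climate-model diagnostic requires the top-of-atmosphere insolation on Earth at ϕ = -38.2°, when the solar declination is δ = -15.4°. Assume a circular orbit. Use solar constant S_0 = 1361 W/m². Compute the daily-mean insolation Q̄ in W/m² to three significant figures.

Q̄ ≈ 448 W/m²

cos h₀ = −tan(-38.2°) tan(-15.400°) = -0.2168, h₀ = 1.7893 rad.
Bracket: h₀ sin ϕ sin δ + cos ϕ cos δ sin h₀ = 1.7893×-0.61841×-0.26556 + 0.78586×0.96410×0.97623 = 0.293848 + 0.739638 = 1.033486.
Q̄ = (S_0/π) × [bracket] = (1361/π) × 1.033486 = 447.7 W/m².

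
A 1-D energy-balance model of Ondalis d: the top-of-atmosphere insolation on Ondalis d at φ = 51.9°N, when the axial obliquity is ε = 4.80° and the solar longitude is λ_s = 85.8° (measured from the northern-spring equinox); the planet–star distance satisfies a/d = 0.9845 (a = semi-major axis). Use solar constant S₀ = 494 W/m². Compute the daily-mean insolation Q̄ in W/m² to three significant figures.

Solar declination: sin δ = sin ε · sin λ_s = sin 4.80° × sin 85.8° = 0.08345, so δ = +4.787°.
cos H₀ = −tan(+51.9°) tan(+4.787°) = -0.1068, H₀ = 1.6778 rad.
Bracket: H₀ sin φ sin δ + cos φ cos δ sin H₀ = 1.6778×0.78694×0.08345 + 0.61704×0.99651×0.99428 = 0.110181 + 0.611369 = 0.721550.
Inverse-square distance factor (a/d)² = 0.9845² = 0.969240.
Q̄ = (S₀/π) × 0.969240 × [bracket] = (494/π) × 0.969240 × 0.721550 = 110.0 W/m².

Q̄ ≈ 110 W/m²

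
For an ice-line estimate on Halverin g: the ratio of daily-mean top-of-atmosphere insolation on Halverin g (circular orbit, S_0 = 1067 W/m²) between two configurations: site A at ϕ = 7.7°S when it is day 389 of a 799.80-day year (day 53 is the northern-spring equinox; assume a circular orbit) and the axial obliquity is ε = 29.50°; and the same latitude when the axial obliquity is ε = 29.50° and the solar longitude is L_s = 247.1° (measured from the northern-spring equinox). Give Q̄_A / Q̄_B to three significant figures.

Q̄_A / Q̄_B ≈ 0.931

— Configuration A (ϕ=-7.7°):
Solar longitude: L_s = 360° × (389 − 53)/799.80 = 151.238°.
sin δ = sin 29.50° × sin 151.238° = 0.23694, so δ = +13.706°.
cos h₀ = −tan(-7.7°) tan(+13.706°) = 0.0330, h₀ = 1.5378 rad.
Bracket: h₀ sin ϕ sin δ + cos ϕ cos δ sin h₀ = 1.5378×-0.13399×0.23694 + 0.99098×0.97152×0.99946 = -0.048821 + 0.962237 = 0.913416.
Q̄ = (S_0/π) × [bracket] = (1067/π) × 0.913416 = 310.23 W/m².
— Configuration B (ϕ=-7.7°):
Solar declination: sin δ = sin ε · sin L_s = sin 29.50° × sin 247.1° = -0.45361, so δ = -26.976°.
cos h₀ = −tan(-7.7°) tan(-26.976°) = -0.0688, h₀ = 1.6397 rad.
Bracket: h₀ sin ϕ sin δ + cos ϕ cos δ sin h₀ = 1.6397×-0.13399×-0.45361 + 0.99098×0.89120×0.99763 = 0.099660 + 0.881068 = 0.980728.
Q̄ = (S_0/π) × [bracket] = (1067/π) × 0.980728 = 333.09 W/m².
Ratio Q̄_A / Q̄_B = 310.23 / 333.09 = 0.9314.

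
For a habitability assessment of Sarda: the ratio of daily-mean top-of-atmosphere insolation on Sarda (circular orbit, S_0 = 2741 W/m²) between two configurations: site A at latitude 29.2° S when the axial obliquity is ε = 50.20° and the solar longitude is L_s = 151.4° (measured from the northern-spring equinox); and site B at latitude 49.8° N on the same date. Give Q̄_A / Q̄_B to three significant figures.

— Configuration A (ϕ=-29.2°):
Solar declination: sin δ = sin ε · sin L_s = sin 50.20° × sin 151.4° = 0.36777, so δ = +21.578°.
cos h₀ = −tan(-29.2°) tan(+21.578°) = 0.2210, h₀ = 1.3479 rad.
Bracket: h₀ sin ϕ sin δ + cos ϕ cos δ sin h₀ = 1.3479×-0.48786×0.36777 + 0.87292×0.92992×0.97527 = -0.241841 + 0.791671 = 0.549830.
Q̄ = (S_0/π) × [bracket] = (2741/π) × 0.549830 = 479.72 W/m².
— Configuration B (ϕ=+49.8°):
cos h₀ = −tan(+49.8°) tan(+21.578°) = -0.4680, h₀ = 2.0578 rad.
Bracket: h₀ sin ϕ sin δ + cos ϕ cos δ sin h₀ = 2.0578×0.76380×0.36777 + 0.64546×0.92992×0.88373 = 0.578042 + 0.530438 = 1.108480.
Q̄ = (S_0/π) × [bracket] = (2741/π) × 1.108480 = 967.13 W/m².
Ratio Q̄_A / Q̄_B = 479.72 / 967.13 = 0.4960.

Q̄_A / Q̄_B ≈ 0.496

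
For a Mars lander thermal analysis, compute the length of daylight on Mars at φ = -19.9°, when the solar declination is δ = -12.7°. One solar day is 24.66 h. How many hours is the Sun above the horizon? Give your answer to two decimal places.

cos H₀ = −tan φ · tan δ = −tan(-19.9°) × tan(-12.700°) = -0.0816, so H₀ = 1.6525 rad = 94.68°.
Daylight = 2H₀/(2π) × 24.66 h = (1.6525/π) × 24.66 = 12.97 h.

12.97 h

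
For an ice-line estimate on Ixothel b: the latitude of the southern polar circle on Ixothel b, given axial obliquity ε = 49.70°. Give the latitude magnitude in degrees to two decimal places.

40.30°

The polar circle is the lowest latitude that experiences at least one full rotation of continuous darkness at the northern-summer solstice; it lies at |φ| = 90° − ε = 90° − 49.70° = 40.30°.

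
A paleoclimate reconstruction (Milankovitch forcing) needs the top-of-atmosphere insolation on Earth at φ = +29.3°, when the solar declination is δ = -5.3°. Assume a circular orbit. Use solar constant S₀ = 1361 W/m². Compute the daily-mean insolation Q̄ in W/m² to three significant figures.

Q̄ ≈ 346 W/m²

cos H₀ = −tan(+29.3°) tan(-5.300°) = 0.0521, H₀ = 1.5187 rad.
Bracket: H₀ sin φ sin δ + cos φ cos δ sin H₀ = 1.5187×0.48938×-0.09237 + 0.87207×0.99572×0.99864 = -0.068651 + 0.867157 = 0.798506.
Q̄ = (S₀/π) × [bracket] = (1361/π) × 0.798506 = 345.9 W/m².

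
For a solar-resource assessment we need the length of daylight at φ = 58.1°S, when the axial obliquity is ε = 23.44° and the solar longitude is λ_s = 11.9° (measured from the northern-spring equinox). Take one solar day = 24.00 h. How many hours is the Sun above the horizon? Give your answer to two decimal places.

10.99 h

Solar declination: sin δ = sin ε · sin λ_s = sin 23.44° × sin 11.9° = 0.08203, so δ = +4.705°.
cos H₀ = −tan φ · tan δ = −tan(-58.1°) × tan(+4.705°) = 0.1322, so H₀ = 1.4382 rad = 82.40°.
Daylight = 2H₀/(2π) × 24.00 h = (1.4382/π) × 24.00 = 10.99 h.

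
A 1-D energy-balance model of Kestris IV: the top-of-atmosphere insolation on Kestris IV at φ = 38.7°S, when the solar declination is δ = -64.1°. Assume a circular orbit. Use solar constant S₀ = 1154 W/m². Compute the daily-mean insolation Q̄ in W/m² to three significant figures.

cos H₀ = −tan(-38.7°) tan(-64.100°) = -1.6499 ≤ −1 ⇒ polar day, H₀ = π.
Bracket: H₀ sin φ sin δ + cos φ cos δ sin H₀ = 3.1416×-0.62524×-0.89956 + 0.78043×0.43680×0.00000 = 1.766964 + 0.000000 = 1.766964.
Q̄ = (S₀/π) × [bracket] = (1154/π) × 1.766964 = 649.1 W/m².

Q̄ ≈ 649 W/m²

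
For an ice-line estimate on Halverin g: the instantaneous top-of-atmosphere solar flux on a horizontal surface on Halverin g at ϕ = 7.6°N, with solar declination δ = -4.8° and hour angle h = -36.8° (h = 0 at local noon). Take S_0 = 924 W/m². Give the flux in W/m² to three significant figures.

721 W/m²

cos θ_z = sin ϕ sin δ + cos ϕ cos δ cos h = -0.011067 + 0.790914 = 0.779847.
Flux = S_0 · cos θ_z = 924 × 0.779847 = 720.6 W/m².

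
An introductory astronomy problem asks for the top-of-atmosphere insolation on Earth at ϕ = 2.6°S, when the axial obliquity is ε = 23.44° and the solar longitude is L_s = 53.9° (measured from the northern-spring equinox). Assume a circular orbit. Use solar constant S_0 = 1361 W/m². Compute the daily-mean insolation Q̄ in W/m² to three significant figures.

Solar declination: sin δ = sin ε · sin L_s = sin 23.44° × sin 53.9° = 0.32141, so δ = +18.748°.
cos h₀ = −tan(-2.6°) tan(+18.748°) = 0.0154, h₀ = 1.5554 rad.
Bracket: h₀ sin ϕ sin δ + cos ϕ cos δ sin h₀ = 1.5554×-0.04536×0.32141 + 0.99897×0.94694×0.99988 = -0.022676 + 0.945851 = 0.923175.
Q̄ = (S_0/π) × [bracket] = (1361/π) × 0.923175 = 399.9 W/m².

Q̄ ≈ 400 W/m²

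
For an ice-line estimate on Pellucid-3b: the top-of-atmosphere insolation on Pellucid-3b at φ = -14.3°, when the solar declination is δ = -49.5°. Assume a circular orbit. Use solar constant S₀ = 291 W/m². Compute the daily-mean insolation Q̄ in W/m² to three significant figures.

cos H₀ = −tan(-14.3°) tan(-49.500°) = -0.2984, H₀ = 1.8739 rad.
Bracket: H₀ sin φ sin δ + cos φ cos δ sin H₀ = 1.8739×-0.24700×-0.76041 + 0.96902×0.64945×0.95443 = 0.351958 + 0.600651 = 0.952609.
Q̄ = (S₀/π) × [bracket] = (291/π) × 0.952609 = 88.24 W/m².

Q̄ ≈ 88.2 W/m²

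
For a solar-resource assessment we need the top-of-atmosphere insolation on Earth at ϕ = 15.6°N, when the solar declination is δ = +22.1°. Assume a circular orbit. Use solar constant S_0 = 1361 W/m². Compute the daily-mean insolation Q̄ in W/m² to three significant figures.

Q̄ ≈ 458 W/m²

cos h₀ = −tan(+15.6°) tan(+22.100°) = -0.1134, h₀ = 1.6844 rad.
Bracket: h₀ sin ϕ sin δ + cos ϕ cos δ sin h₀ = 1.6844×0.26892×0.37622 + 0.96316×0.92653×0.99355 = 0.170416 + 0.886641 = 1.057057.
Q̄ = (S_0/π) × [bracket] = (1361/π) × 1.057057 = 457.9 W/m².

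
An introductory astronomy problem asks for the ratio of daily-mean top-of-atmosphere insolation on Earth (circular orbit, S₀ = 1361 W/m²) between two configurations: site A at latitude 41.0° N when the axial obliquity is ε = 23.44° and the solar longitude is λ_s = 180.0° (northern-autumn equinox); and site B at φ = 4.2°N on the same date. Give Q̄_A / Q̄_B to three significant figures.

— Configuration A (φ=+41.0°):
Solar declination: sin δ = sin ε · sin λ_s = sin 23.44° × sin 180.0° = 0.00000, so δ = +0.000°.
cos H₀ = −tan(+41.0°) tan(+0.000°) = -0.0000, H₀ = 1.5708 rad.
Bracket: H₀ sin φ sin δ + cos φ cos δ sin H₀ = 1.5708×0.65606×0.00000 + 0.75471×1.00000×1.00000 = 0.000000 + 0.754710 = 0.754710.
Q̄ = (S₀/π) × [bracket] = (1361/π) × 0.754710 = 326.96 W/m².
— Configuration B (φ=+4.2°):
cos H₀ = −tan(+4.2°) tan(+0.000°) = -0.0000, H₀ = 1.5708 rad.
Bracket: H₀ sin φ sin δ + cos φ cos δ sin H₀ = 1.5708×0.07324×0.00000 + 0.99731×1.00000×1.00000 = 0.000000 + 0.997310 = 0.997310.
Q̄ = (S₀/π) × [bracket] = (1361/π) × 0.997310 = 432.05 W/m².
Ratio Q̄_A / Q̄_B = 326.96 / 432.05 = 0.7568.

Q̄_A / Q̄_B ≈ 0.757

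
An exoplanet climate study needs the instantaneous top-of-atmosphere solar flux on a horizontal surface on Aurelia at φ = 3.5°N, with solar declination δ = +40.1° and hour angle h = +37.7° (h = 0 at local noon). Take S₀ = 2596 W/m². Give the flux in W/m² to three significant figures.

1.67e+03 W/m²

cos θ_z = sin φ sin δ + cos φ cos δ cos h = 0.039323 + 0.604095 = 0.643418.
Flux = S₀ · cos θ_z = 2596 × 0.643418 = 1670 W/m².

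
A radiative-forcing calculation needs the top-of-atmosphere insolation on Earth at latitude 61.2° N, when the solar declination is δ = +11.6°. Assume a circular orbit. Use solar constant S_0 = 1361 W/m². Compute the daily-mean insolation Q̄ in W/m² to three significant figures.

cos h₀ = −tan(+61.2°) tan(+11.600°) = -0.3734, h₀ = 1.9535 rad.
Bracket: h₀ sin ϕ sin δ + cos ϕ cos δ sin h₀ = 1.9535×0.87631×0.20108 + 0.48175×0.97958×0.92768 = 0.344223 + 0.437784 = 0.782007.
Q̄ = (S_0/π) × [bracket] = (1361/π) × 0.782007 = 338.8 W/m².

Q̄ ≈ 339 W/m²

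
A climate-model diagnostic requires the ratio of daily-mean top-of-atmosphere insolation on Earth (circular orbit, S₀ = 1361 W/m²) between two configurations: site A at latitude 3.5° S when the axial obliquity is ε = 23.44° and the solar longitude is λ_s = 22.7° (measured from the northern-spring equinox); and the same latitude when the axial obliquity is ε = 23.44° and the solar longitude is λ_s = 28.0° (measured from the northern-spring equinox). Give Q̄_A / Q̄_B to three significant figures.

— Configuration A (φ=-3.5°):
Solar declination: sin δ = sin ε · sin λ_s = sin 23.44° × sin 22.7° = 0.15351, so δ = +8.830°.
cos H₀ = −tan(-3.5°) tan(+8.830°) = 0.0095, H₀ = 1.5613 rad.
Bracket: H₀ sin φ sin δ + cos φ cos δ sin H₀ = 1.5613×-0.06105×0.15351 + 0.99813×0.98815×0.99995 = -0.014632 + 0.986253 = 0.971621.
Q̄ = (S₀/π) × [bracket] = (1361/π) × 0.971621 = 420.93 W/m².
— Configuration B (φ=-3.5°):
Solar declination: sin δ = sin ε · sin λ_s = sin 23.44° × sin 28.0° = 0.18675, so δ = +10.763°.
cos H₀ = −tan(-3.5°) tan(+10.763°) = 0.0116, H₀ = 1.5592 rad.
Bracket: H₀ sin φ sin δ + cos φ cos δ sin H₀ = 1.5592×-0.06105×0.18675 + 0.99813×0.98241×0.99993 = -0.017777 + 0.980504 = 0.962727.
Q̄ = (S₀/π) × [bracket] = (1361/π) × 0.962727 = 417.07 W/m².
Ratio Q̄_A / Q̄_B = 420.93 / 417.07 = 1.009.

Q̄_A / Q̄_B ≈ 1.01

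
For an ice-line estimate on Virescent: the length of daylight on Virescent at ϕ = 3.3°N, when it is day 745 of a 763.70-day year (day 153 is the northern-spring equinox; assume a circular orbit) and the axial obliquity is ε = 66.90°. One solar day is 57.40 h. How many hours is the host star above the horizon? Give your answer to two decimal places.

26.41 h

Solar longitude: L_s = 360° × (745 − 153)/763.70 = 279.062°.
sin δ = sin 66.90° × sin 279.062° = -0.90834, so δ = -65.277°.
cos h₀ = −tan ϕ · tan δ = −tan(+3.3°) × tan(-65.277°) = 0.1252, so h₀ = 1.4452 rad = 82.81°.
Daylight = 2h₀/(2π) × 57.40 h = (1.4452/π) × 57.40 = 26.41 h.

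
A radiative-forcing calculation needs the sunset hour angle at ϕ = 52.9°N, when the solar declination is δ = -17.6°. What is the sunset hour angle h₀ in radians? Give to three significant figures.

h₀ = 1.14 rad

cos h₀ = −tan ϕ · tan δ = −tan(+52.9°) × tan(-17.600°) = 0.4194, so h₀ = 1.1380 rad = 65.20°.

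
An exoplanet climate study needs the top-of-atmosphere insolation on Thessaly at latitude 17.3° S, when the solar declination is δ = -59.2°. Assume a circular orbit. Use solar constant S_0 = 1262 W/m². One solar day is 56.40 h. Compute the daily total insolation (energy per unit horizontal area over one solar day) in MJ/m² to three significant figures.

78.2 MJ/m²

cos h₀ = −tan(-17.3°) tan(-59.200°) = -0.5225, h₀ = 2.1206 rad.
Bracket: h₀ sin ϕ sin δ + cos ϕ cos δ sin h₀ = 2.1206×-0.29737×-0.85896 + 0.95476×0.51204×0.85265 = 0.541663 + 0.416840 = 0.958503.
Q̄ = (S_0/π) × [bracket] = (1262/π) × 0.958503 = 385.04 W/m².
Daily total = Q̄ × 56.40 h × 3600 s/h = 385.04 × 56.40 × 3600 / 10⁶ = 78.18 MJ/m².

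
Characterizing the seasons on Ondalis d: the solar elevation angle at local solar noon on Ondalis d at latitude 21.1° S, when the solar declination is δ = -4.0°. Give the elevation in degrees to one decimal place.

At local noon the hour angle is zero, so the zenith angle equals |ϕ − δ| = |-21.1° − (-4.000°)| = 17.100°.
Elevation = 90° − 17.100° = 72.9°.

72.9°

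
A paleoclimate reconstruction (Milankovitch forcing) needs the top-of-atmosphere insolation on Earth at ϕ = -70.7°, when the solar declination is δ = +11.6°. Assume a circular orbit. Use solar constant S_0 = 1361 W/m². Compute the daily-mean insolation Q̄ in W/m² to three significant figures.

Q̄ ≈ 36.0 W/m²

cos h₀ = −tan(-70.7°) tan(+11.600°) = 0.5862, h₀ = 0.9445 rad.
Bracket: h₀ sin ϕ sin δ + cos ϕ cos δ sin h₀ = 0.9445×-0.94380×0.20108 + 0.33051×0.97958×0.81019 = -0.179247 + 0.262308 = 0.083061.
Q̄ = (S_0/π) × [bracket] = (1361/π) × 0.083061 = 35.98 W/m².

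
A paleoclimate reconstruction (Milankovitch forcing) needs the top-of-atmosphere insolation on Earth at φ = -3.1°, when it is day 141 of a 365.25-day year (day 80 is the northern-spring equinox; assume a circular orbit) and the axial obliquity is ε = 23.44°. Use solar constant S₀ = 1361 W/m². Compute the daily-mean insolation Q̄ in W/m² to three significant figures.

Q̄ ≈ 393 W/m²

Solar longitude: λ_s = 360° × (141 − 80)/365.25 = 60.123°.
sin δ = sin 23.44° × sin 60.123° = 0.34492, so δ = +20.177°.
cos H₀ = −tan(-3.1°) tan(+20.177°) = 0.0199, H₀ = 1.5509 rad.
Bracket: H₀ sin φ sin δ + cos φ cos δ sin H₀ = 1.5509×-0.05408×0.34492 + 0.99854×0.93863×0.99980 = -0.028929 + 0.937072 = 0.908143.
Q̄ = (S₀/π) × [bracket] = (1361/π) × 0.908143 = 393.4 W/m².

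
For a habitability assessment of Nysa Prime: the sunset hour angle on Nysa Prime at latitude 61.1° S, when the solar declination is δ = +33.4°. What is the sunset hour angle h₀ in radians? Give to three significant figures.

cos h₀ = −tan ϕ · tan δ = 1.1945 ≥ 1, so the host star never rises (polar night) and h₀ = 0.

h₀ = 0.00 rad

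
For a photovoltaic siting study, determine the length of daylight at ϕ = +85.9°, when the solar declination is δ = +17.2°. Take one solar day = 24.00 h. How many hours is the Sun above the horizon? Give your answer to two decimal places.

Sunrise equation: cos h₀ = −tan ϕ · tan δ = -4.3185 ≤ −1, so the Sun never sets (polar day) and h₀ = π.
Daylight = 2h₀/(2π) × 24.00 h = (3.1416/π) × 24.00 = 24.00 h.

24.00 h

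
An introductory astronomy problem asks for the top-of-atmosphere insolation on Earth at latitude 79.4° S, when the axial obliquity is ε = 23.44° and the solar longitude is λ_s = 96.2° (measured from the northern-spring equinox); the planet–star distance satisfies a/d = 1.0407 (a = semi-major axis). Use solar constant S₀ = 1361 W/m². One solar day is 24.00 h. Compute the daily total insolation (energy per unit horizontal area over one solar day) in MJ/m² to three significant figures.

Solar declination: sin δ = sin ε · sin λ_s = sin 23.44° × sin 96.2° = 0.39546, so δ = +23.295°.
cos H₀ = −tan(-79.4°) tan(+23.295°) = 2.3007 ≥ 1 ⇒ polar night, H₀ = 0 and Q̄ = 0.
Inverse-square distance factor (a/d)² = 1.0407² = 1.083056.
Daily total = Q̄ × 24.00 h × 3600 s/h = 0.00 MJ/m².

0.00 MJ/m²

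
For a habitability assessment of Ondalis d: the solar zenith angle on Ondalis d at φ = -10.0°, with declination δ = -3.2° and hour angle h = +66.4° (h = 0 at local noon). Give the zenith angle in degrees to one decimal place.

θ_z = 66.2°

cos θ_z = sin φ sin δ + cos φ cos δ cos h = 0.009693 + 0.393652 = 0.403345.
θ_z = arccos(0.403345) = 66.2°.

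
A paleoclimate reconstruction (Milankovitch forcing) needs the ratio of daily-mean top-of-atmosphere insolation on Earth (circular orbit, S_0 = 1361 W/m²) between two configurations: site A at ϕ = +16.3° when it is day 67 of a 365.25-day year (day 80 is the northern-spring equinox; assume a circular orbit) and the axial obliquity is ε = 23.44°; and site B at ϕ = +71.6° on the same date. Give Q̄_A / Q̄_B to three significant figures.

Q̄_A / Q̄_B ≈ 4.73

— Configuration A (ϕ=+16.3°):
Solar longitude: L_s = 360° × (67 − 80)/365.25 = -12.813°, i.e. -12.813° + 360° = 347.187°.
sin δ = sin 23.44° × sin 347.187° = -0.08822, so δ = -5.061°.
cos h₀ = −tan(+16.3°) tan(-5.061°) = 0.0259, h₀ = 1.5449 rad.
Bracket: h₀ sin ϕ sin δ + cos ϕ cos δ sin h₀ = 1.5449×0.28067×-0.08822 + 0.95981×0.99610×0.99966 = -0.038253 + 0.955742 = 0.917489.
Q̄ = (S_0/π) × [bracket] = (1361/π) × 0.917489 = 397.47 W/m².
— Configuration B (ϕ=+71.6°):
cos h₀ = −tan(+71.6°) tan(-5.061°) = 0.2662, h₀ = 1.3013 rad.
Bracket: h₀ sin ϕ sin δ + cos ϕ cos δ sin h₀ = 1.3013×0.94888×-0.08822 + 0.31565×0.99610×0.96391 = -0.108932 + 0.303072 = 0.194140.
Q̄ = (S_0/π) × [bracket] = (1361/π) × 0.194140 = 84.105 W/m².
Ratio Q̄_A / Q̄_B = 397.47 / 84.105 = 4.726.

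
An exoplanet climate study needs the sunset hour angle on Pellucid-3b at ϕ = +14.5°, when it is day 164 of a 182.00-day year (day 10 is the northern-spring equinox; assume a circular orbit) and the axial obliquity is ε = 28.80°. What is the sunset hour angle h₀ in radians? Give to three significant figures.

h₀ = 1.46 rad

Solar longitude: L_s = 360° × (164 − 10)/182.00 = 304.615°.
sin δ = sin 28.80° × sin 304.615° = -0.39648, so δ = -23.358°.
cos h₀ = −tan ϕ · tan δ = −tan(+14.5°) × tan(-23.358°) = 0.1117, so h₀ = 1.4589 rad = 83.59°.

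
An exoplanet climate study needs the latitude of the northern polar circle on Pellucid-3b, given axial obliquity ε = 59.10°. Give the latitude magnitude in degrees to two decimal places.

30.90°

The polar circle is the lowest latitude that experiences at least one full rotation of continuous daylight at the northern-summer solstice; it lies at |ϕ| = 90° − ε = 90° − 59.10° = 30.90°.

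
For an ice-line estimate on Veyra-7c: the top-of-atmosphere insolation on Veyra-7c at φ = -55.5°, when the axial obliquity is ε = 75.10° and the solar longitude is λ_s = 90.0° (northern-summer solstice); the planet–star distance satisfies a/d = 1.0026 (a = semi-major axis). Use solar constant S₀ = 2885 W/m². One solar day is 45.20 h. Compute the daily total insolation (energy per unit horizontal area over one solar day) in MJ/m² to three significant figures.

Solar declination: sin δ = sin ε · sin λ_s = sin 75.10° × sin 90.0° = 0.96638, so δ = +75.100°.
cos H₀ = −tan(-55.5°) tan(+75.100°) = 5.4683 ≥ 1 ⇒ polar night, H₀ = 0 and Q̄ = 0.
Inverse-square distance factor (a/d)² = 1.0026² = 1.005207.
Daily total = Q̄ × 45.20 h × 3600 s/h = 0.00 MJ/m².

0.00 MJ/m²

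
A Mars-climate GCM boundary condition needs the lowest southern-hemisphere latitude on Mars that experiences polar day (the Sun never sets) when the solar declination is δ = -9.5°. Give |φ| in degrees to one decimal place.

Polar day requires cos H₀ = −tan φ tan δ ≤ −1, i.e. tan φ tan δ ≥ 1.
The boundary is |tan φ| · |tan δ| = 1, so |φ| = 90° − |δ| = 90° − 9.5° = 80.5° in the southern hemisphere.

|φ| = 80.5°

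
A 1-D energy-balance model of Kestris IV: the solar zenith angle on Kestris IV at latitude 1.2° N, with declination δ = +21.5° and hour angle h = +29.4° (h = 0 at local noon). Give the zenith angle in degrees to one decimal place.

cos θ_z = sin φ sin δ + cos φ cos δ cos h = 0.007675 + 0.810415 = 0.818090.
θ_z = arccos(0.818090) = 35.1°.

θ_z = 35.1°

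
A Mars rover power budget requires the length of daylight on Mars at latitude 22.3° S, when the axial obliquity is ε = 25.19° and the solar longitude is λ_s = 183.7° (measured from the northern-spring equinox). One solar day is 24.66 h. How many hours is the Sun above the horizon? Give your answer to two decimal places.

Solar declination: sin δ = sin ε · sin λ_s = sin 25.19° × sin 183.7° = -0.02747, so δ = -1.574°.
cos H₀ = −tan φ · tan δ = −tan(-22.3°) × tan(-1.574°) = -0.0113, so H₀ = 1.5821 rad = 90.65°.
Daylight = 2H₀/(2π) × 24.66 h = (1.5821/π) × 24.66 = 12.42 h.

12.42 h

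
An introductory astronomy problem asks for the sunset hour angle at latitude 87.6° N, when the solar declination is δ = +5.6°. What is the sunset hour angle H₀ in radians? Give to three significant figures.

Sunrise equation: cos H₀ = −tan φ · tan δ = -2.3394 ≤ −1, so the Sun never sets (polar day) and H₀ = π.

H₀ = 3.14 rad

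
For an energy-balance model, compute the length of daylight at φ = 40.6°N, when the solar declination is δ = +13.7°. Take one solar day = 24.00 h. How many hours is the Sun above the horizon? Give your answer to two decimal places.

cos H₀ = −tan φ · tan δ = −tan(+40.6°) × tan(+13.700°) = -0.2089, so H₀ = 1.7813 rad = 102.06°.
Daylight = 2H₀/(2π) × 24.00 h = (1.7813/π) × 24.00 = 13.61 h.

13.61 h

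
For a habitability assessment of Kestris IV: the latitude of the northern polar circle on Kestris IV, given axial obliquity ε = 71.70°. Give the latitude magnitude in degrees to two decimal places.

18.30°

The polar circle is the lowest latitude that experiences at least one full rotation of continuous daylight at the northern-summer solstice; it lies at |φ| = 90° − ε = 90° − 71.70° = 18.30°.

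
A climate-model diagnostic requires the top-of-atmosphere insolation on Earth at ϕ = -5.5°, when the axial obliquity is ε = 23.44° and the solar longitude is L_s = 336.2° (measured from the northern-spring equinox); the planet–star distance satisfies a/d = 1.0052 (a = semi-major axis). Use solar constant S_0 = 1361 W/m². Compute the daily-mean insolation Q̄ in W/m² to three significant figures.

Q̄ ≈ 441 W/m²

Solar declination: sin δ = sin ε · sin L_s = sin 23.44° × sin 336.2° = -0.16053, so δ = -9.237°.
cos h₀ = −tan(-5.5°) tan(-9.237°) = -0.0157, h₀ = 1.5865 rad.
Bracket: h₀ sin ϕ sin δ + cos ϕ cos δ sin h₀ = 1.5865×-0.09585×-0.16053 + 0.99540×0.98703×0.99988 = 0.024411 + 0.982372 = 1.006783.
Inverse-square distance factor (a/d)² = 1.0052² = 1.010427.
Q̄ = (S_0/π) × 1.010427 × [bracket] = (1361/π) × 1.010427 × 1.006783 = 440.7 W/m².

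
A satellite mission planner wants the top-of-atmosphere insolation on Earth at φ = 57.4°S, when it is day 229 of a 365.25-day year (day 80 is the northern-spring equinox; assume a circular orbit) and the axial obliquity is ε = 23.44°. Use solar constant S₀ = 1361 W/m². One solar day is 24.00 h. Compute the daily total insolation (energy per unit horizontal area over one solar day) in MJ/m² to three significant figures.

10.1 MJ/m²

Solar longitude: λ_s = 360° × (229 − 80)/365.25 = 146.858°.
sin δ = sin 23.44° × sin 146.858° = 0.21748, so δ = +12.561°.
cos H₀ = −tan(-57.4°) tan(+12.561°) = 0.3484, H₀ = 1.2149 rad.
Bracket: H₀ sin φ sin δ + cos φ cos δ sin H₀ = 1.2149×-0.84245×0.21748 + 0.53877×0.97607×0.93735 = -0.222589 + 0.492931 = 0.270342.
Q̄ = (S₀/π) × [bracket] = (1361/π) × 0.270342 = 117.12 W/m².
Daily total = Q̄ × 24.00 h × 3600 s/h = 117.12 × 24.00 × 3600 / 10⁶ = 10.12 MJ/m².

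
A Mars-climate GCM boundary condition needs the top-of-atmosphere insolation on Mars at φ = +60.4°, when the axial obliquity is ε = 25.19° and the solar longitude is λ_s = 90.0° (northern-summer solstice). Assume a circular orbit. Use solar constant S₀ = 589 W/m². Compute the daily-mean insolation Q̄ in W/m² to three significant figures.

Solar declination: sin δ = sin ε · sin λ_s = sin 25.19° × sin 90.0° = 0.42562, so δ = +25.190°.
cos H₀ = −tan(+60.4°) tan(+25.190°) = -0.8280, H₀ = 2.5463 rad.
Bracket: H₀ sin φ sin δ + cos φ cos δ sin H₀ = 2.5463×0.86949×0.42562 + 0.49394×0.90490×0.56078 = 0.942315 + 0.250650 = 1.192965.
Q̄ = (S₀/π) × [bracket] = (589/π) × 1.192965 = 223.7 W/m².

Q̄ ≈ 224 W/m²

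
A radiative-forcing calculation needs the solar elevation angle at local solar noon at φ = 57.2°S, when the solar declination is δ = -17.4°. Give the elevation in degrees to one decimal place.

At local noon the hour angle is zero, so the zenith angle equals |φ − δ| = |-57.2° − (-17.400°)| = 39.800°.
Elevation = 90° − 39.800° = 50.2°.

50.2°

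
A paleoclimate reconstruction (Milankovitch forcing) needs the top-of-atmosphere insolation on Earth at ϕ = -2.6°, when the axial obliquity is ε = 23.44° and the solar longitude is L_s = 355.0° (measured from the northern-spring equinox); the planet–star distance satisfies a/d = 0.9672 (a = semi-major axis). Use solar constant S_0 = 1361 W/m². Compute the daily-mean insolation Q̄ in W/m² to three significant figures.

Q̄ ≈ 406 W/m²

Solar declination: sin δ = sin ε · sin L_s = sin 23.44° × sin 355.0° = -0.03467, so δ = -1.987°.
cos h₀ = −tan(-2.6°) tan(-1.987°) = -0.0016, h₀ = 1.5724 rad.
Bracket: h₀ sin ϕ sin δ + cos ϕ cos δ sin h₀ = 1.5724×-0.04536×-0.03467 + 0.99897×0.99940×1.00000 = 0.002473 + 0.998371 = 1.000844.
Inverse-square distance factor (a/d)² = 0.9672² = 0.935476.
Q̄ = (S_0/π) × 0.935476 × [bracket] = (1361/π) × 0.935476 × 1.000844 = 405.6 W/m².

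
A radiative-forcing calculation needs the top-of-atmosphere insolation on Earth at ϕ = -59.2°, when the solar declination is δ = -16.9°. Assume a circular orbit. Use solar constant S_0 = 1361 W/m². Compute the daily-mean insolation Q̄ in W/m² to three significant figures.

cos h₀ = −tan(-59.2°) tan(-16.900°) = -0.5097, h₀ = 2.1056 rad.
Bracket: h₀ sin ϕ sin δ + cos ϕ cos δ sin h₀ = 2.1056×-0.85896×-0.29070 + 0.51204×0.95681×0.86037 = 0.525768 + 0.421517 = 0.947285.
Q̄ = (S_0/π) × [bracket] = (1361/π) × 0.947285 = 410.4 W/m².

Q̄ ≈ 410 W/m²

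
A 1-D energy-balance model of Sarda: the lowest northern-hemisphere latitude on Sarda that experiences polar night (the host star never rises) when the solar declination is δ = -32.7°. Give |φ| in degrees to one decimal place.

|φ| = 57.3°

Polar night requires cos H₀ = −tan φ tan δ ≥ 1, i.e. tan φ tan δ ≤ −1.
The boundary is |tan φ| · |tan δ| = 1, so |φ| = 90° − |δ| = 90° − 32.7° = 57.3° in the northern hemisphere.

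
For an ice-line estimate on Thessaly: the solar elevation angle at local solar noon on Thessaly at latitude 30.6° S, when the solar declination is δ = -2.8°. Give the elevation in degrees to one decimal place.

62.2°

At local noon the hour angle is zero, so the zenith angle equals |ϕ − δ| = |-30.6° − (-2.800°)| = 27.800°.
Elevation = 90° − 27.800° = 62.2°.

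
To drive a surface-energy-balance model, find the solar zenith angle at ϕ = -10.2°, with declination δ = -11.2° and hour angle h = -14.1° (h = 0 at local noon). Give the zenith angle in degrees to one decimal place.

cos θ_z = sin ϕ sin δ + cos ϕ cos δ cos h = 0.034396 + 0.936365 = 0.970761.
θ_z = arccos(0.970761) = 13.9°.

θ_z = 13.9°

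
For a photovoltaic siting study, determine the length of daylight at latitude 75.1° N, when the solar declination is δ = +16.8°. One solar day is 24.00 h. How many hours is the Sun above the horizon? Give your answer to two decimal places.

24.00 h

Sunrise equation: cos H₀ = −tan φ · tan δ = -1.1347 ≤ −1, so the Sun never sets (polar day) and H₀ = π.
Daylight = 2H₀/(2π) × 24.00 h = (3.1416/π) × 24.00 = 24.00 h.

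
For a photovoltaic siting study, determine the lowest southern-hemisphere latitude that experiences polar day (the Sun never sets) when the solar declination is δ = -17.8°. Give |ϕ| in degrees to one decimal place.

|ϕ| = 72.2°

Polar day requires cos h₀ = −tan ϕ tan δ ≤ −1, i.e. tan ϕ tan δ ≥ 1.
The boundary is |tan ϕ| · |tan δ| = 1, so |ϕ| = 90° − |δ| = 90° − 17.8° = 72.2° in the southern hemisphere.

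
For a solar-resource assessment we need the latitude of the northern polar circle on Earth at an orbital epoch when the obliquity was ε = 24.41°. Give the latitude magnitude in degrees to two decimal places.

The polar circle is the lowest latitude that experiences at least one full rotation of continuous daylight at the northern-summer solstice; it lies at |φ| = 90° − ε = 90° − 24.41° = 65.59°.

65.59°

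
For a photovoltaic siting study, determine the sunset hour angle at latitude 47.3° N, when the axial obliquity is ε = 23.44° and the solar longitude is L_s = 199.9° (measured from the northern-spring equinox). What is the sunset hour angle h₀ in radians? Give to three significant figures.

h₀ = 1.42 rad

Solar declination: sin δ = sin ε · sin L_s = sin 23.44° × sin 199.9° = -0.13540, so δ = -7.782°.
cos h₀ = −tan ϕ · tan δ = −tan(+47.3°) × tan(-7.782°) = 0.1481, so h₀ = 1.4222 rad = 81.48°.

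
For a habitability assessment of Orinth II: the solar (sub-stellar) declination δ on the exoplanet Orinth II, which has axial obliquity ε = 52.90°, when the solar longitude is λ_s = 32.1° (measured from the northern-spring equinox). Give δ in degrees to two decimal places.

sin δ = sin ε · sin λ_s = sin 52.90° × sin 32.1° = 0.423835.
δ = arcsin(0.423835) = +25.08°.

δ = +25.08°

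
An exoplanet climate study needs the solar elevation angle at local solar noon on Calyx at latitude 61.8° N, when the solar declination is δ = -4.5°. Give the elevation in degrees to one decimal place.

At local noon the hour angle is zero, so the zenith angle equals |φ − δ| = |+61.8° − (-4.500°)| = 66.300°.
Elevation = 90° − 66.300° = 23.7°.

23.7°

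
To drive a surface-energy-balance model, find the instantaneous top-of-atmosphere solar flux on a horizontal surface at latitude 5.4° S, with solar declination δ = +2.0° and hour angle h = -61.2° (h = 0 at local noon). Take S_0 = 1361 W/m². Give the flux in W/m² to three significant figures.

cos θ_z = sin ϕ sin δ + cos ϕ cos δ cos h = -0.003284 + 0.479323 = 0.476039.
Flux = S_0 · cos θ_z = 1361 × 0.476039 = 647.9 W/m².

648 W/m²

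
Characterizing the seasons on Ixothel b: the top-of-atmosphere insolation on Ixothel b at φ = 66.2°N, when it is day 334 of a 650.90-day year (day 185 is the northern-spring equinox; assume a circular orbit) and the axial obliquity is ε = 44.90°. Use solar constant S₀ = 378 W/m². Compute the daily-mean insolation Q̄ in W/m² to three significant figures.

Solar longitude: λ_s = 360° × (334 − 185)/650.90 = 82.409°.
sin δ = sin 44.90° × sin 82.409° = 0.69969, so δ = +44.402°.
cos H₀ = −tan(+66.2°) tan(+44.402°) = -2.2204 ≤ −1 ⇒ polar day, H₀ = π.
Bracket: H₀ sin φ sin δ + cos φ cos δ sin H₀ = 3.1416×0.91496×0.69969 + 0.40355×0.71445×0.00000 = 2.011216 + 0.000000 = 2.011216.
Q̄ = (S₀/π) × [bracket] = (378/π) × 2.011216 = 242.0 W/m².

Q̄ ≈ 242 W/m²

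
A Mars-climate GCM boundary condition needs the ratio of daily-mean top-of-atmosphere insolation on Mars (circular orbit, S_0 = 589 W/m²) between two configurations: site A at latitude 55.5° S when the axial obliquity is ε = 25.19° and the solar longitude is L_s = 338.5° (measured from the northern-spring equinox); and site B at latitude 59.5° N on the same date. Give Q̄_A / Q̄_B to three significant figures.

Q̄_A / Q̄_B ≈ 2.52

— Configuration A (ϕ=-55.5°):
Solar declination: sin δ = sin ε · sin L_s = sin 25.19° × sin 338.5° = -0.15599, so δ = -8.974°.
cos h₀ = −tan(-55.5°) tan(-8.974°) = -0.2298, h₀ = 1.8026 rad.
Bracket: h₀ sin ϕ sin δ + cos ϕ cos δ sin h₀ = 1.8026×-0.82413×-0.15599 + 0.56641×0.98776×0.97324 = 0.231735 + 0.544506 = 0.776241.
Q̄ = (S_0/π) × [bracket] = (589/π) × 0.776241 = 145.53 W/m².
— Configuration B (ϕ=+59.5°):
cos h₀ = −tan(+59.5°) tan(-8.974°) = 0.2681, h₀ = 1.2994 rad.
Bracket: h₀ sin ϕ sin δ + cos ϕ cos δ sin h₀ = 1.2994×0.86163×-0.15599 + 0.50754×0.98776×0.96339 = -0.174647 + 0.482974 = 0.308327.
Q̄ = (S_0/π) × [bracket] = (589/π) × 0.308327 = 57.807 W/m².
Ratio Q̄_A / Q̄_B = 145.53 / 57.807 = 2.518.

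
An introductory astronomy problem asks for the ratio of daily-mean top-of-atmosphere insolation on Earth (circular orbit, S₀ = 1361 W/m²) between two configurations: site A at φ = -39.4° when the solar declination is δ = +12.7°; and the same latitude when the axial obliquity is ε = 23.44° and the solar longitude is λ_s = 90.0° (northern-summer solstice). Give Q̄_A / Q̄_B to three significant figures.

— Configuration A (φ=-39.4°):
cos H₀ = −tan(-39.4°) tan(+12.700°) = 0.1851, H₀ = 1.3846 rad.
Bracket: H₀ sin φ sin δ + cos φ cos δ sin H₀ = 1.3846×-0.63473×0.21985 + 0.77273×0.97553×0.98272 = -0.193215 + 0.740795 = 0.547580.
Q̄ = (S₀/π) × [bracket] = (1361/π) × 0.547580 = 237.22 W/m².
— Configuration B (φ=-39.4°):
Solar declination: sin δ = sin ε · sin λ_s = sin 23.44° × sin 90.0° = 0.39779, so δ = +23.440°.
cos H₀ = −tan(-39.4°) tan(+23.440°) = 0.3561, H₀ = 1.2067 rad.
Bracket: H₀ sin φ sin δ + cos φ cos δ sin H₀ = 1.2067×-0.63473×0.39779 + 0.77273×0.91748×0.93443 = -0.304679 + 0.662478 = 0.357799.
Q̄ = (S₀/π) × [bracket] = (1361/π) × 0.357799 = 155.01 W/m².
Ratio Q̄_A / Q̄_B = 237.22 / 155.01 = 1.530.

Q̄_A / Q̄_B ≈ 1.53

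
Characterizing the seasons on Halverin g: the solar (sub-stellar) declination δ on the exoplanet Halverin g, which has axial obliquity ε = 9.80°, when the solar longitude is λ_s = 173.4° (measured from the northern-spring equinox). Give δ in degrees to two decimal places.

δ = +1.12°

sin δ = sin ε · sin λ_s = sin 9.80° × sin 173.4° = 0.019563.
δ = arcsin(0.019563) = +1.12°.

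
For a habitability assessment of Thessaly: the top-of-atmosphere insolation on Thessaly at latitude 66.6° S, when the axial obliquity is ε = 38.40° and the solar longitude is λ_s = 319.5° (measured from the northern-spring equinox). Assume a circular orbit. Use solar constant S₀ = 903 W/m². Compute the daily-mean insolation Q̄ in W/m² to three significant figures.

Q̄ ≈ 334 W/m²

Solar declination: sin δ = sin ε · sin λ_s = sin 38.40° × sin 319.5° = -0.40340, so δ = -23.791°.
cos H₀ = −tan(-66.6°) tan(-23.791°) = -1.0188 ≤ −1 ⇒ polar day, H₀ = π.
Bracket: H₀ sin φ sin δ + cos φ cos δ sin H₀ = 3.1416×-0.91775×-0.40340 + 0.39715×0.91502×0.00000 = 1.163084 + 0.000000 = 1.163084.
Q̄ = (S₀/π) × [bracket] = (903/π) × 1.163084 = 334.3 W/m².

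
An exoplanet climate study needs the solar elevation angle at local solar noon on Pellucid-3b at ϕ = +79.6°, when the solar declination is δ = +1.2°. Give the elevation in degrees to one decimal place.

11.6°

At local noon the hour angle is zero, so the zenith angle equals |ϕ − δ| = |+79.6° − (+1.200°)| = 78.400°.
Elevation = 90° − 78.400° = 11.6°.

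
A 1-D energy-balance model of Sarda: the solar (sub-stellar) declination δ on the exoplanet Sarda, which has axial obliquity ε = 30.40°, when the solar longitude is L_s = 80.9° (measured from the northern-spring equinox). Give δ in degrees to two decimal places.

sin δ = sin ε · sin L_s = sin 30.40° × sin 80.9° = 0.499665.
δ = arcsin(0.499665) = +29.98°.

δ = +29.98°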